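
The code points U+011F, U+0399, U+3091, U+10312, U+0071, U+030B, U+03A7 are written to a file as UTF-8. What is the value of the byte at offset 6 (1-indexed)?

0x82

1-indexed offset 6 is 0-indexed offset 5.
U+011F → 2-byte form C4 9F at offsets 0–1.
U+0399 → 2-byte form CE 99 at offsets 2–3.
U+3091 → 3-byte form E3 82 91 at offsets 4–6.
Offset 5 falls in char 3's range; it's byte 2 of E3 82 91 = 0x82.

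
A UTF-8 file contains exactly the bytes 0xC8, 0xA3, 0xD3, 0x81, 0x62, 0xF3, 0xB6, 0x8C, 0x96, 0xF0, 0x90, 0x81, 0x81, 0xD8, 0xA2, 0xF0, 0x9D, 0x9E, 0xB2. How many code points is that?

7

Byte at offset 0: 0xC8 = 11001000 → 2-byte char (#1). Advance 2.
Byte at offset 2: 0xD3 = 11010011 → 2-byte char (#2). Advance 2.
Byte at offset 4: 0x62 = 01100010 → 1-byte char (#3). Advance 1.
Byte at offset 5: 0xF3 = 11110011 → 4-byte char (#4). Advance 4.
Byte at offset 9: 0xF0 = 11110000 → 4-byte char (#5). Advance 4.
Byte at offset 13: 0xD8 = 11011000 → 2-byte char (#6). Advance 2.
Byte at offset 15: 0xF0 = 11110000 → 4-byte char (#7). Advance 4.
Reached end at offset 19 after 7 code points.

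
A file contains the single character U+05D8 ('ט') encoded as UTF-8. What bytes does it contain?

D7 98

U+05D8 = 0x5D8 = 1496 decimal. In range U+0080–U+07FF → 2-byte form: 110xxxxx 10xxxxxx.
Binary (11 bits): 10111011000.
Split 5+6: 10111 | 011000.
Byte 1: 11010111 = 0xD7.
Byte 2: 10011000 = 0x98.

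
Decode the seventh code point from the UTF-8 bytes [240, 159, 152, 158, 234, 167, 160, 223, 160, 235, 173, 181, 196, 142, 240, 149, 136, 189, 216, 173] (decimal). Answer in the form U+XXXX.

Offset 0: leading byte 0xF0 = 11110000 → 4-byte char #1 = F0 9F 98 9E.
Offset 4: leading byte 0xEA = 11101010 → 3-byte char #2 = EA A7 A0.
Offset 7: leading byte 0xDF = 11011111 → 2-byte char #3 = DF A0.
Offset 9: leading byte 0xEB = 11101011 → 3-byte char #4 = EB AD B5.
Offset 12: leading byte 0xC4 = 11000100 → 2-byte char #5 = C4 8E.
Offset 14: leading byte 0xF0 = 11110000 → 4-byte char #6 = F0 95 88 BD.
Offset 18: leading byte 0xD8 = 11011000 → 2-byte char #7 = D8 AD.
Leading byte 0xD8 = 11011000 matches 110xxxxx → 2-byte sequence.
Byte 1: 0xD8 = 11011000, payload 11000 (5 bits).
Byte 2: 0xAD = 10101101 (10xxxxxx ✓), payload 101101.
Concatenate: 11000101101 = 0x62D (11 bits → U+062D).

U+062D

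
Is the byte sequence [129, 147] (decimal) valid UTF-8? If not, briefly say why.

Byte 0x81 = 10000001 has the form 10xxxxxx — a continuation byte — but there is no preceding leading byte.

invalid (continuation byte with no leading byte)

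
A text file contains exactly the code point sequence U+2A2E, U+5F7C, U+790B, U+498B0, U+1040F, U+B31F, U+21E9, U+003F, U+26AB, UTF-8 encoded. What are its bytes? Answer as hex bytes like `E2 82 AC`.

E2 A8 AE E5 BD BC E7 A4 8B F1 89 A2 B0 F0 90 90 8F EB 8C 9F E2 87 A9 3F E2 9A AB

U+2A2E: 3-byte form → E2 A8 AE.
U+5F7C: 3-byte form → E5 BD BC.
U+790B: 3-byte form → E7 A4 8B.
U+498B0: 4-byte form → F1 89 A2 B0.
U+1040F: 4-byte form → F0 90 90 8F.
U+B31F: 3-byte form → EB 8C 9F.
U+21E9: 3-byte form → E2 87 A9.
U+003F: 1-byte form → 3F.
U+26AB: 3-byte form → E2 9A AB.
Concatenated (27 bytes): E2 A8 AE E5 BD BC E7 A4 8B F1 89 A2 B0 F0 90 90 8F EB 8C 9F E2 87 A9 3F E2 9A AB.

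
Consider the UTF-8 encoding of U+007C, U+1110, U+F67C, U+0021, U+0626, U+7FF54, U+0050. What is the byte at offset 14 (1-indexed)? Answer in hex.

1-indexed offset 14 is 0-indexed offset 13.
U+007C → 1-byte form 7C at offsets 0–0.
U+1110 → 3-byte form E1 84 90 at offsets 1–3.
U+F67C → 3-byte form EF 99 BC at offsets 4–6.
U+0021 → 1-byte form 21 at offsets 7–7.
U+0626 → 2-byte form D8 A6 at offsets 8–9.
U+7FF54 → 4-byte form F1 BF BD 94 at offsets 10–13.
Offset 13 falls in char 6's range; it's byte 4 of F1 BF BD 94 = 0x94.

0x94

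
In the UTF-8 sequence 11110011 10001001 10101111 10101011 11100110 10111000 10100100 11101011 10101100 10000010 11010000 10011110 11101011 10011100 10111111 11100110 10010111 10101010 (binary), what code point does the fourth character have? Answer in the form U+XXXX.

Offset 0: leading byte 0xF3 = 11110011 → 4-byte char #1 = F3 89 AF AB.
Offset 4: leading byte 0xE6 = 11100110 → 3-byte char #2 = E6 B8 A4.
Offset 7: leading byte 0xEB = 11101011 → 3-byte char #3 = EB AC 82.
Offset 10: leading byte 0xD0 = 11010000 → 2-byte char #4 = D0 9E.
Leading byte 0xD0 = 11010000 matches 110xxxxx → 2-byte sequence.
Byte 1: 0xD0 = 11010000, payload 10000 (5 bits).
Byte 2: 0x9E = 10011110 (10xxxxxx ✓), payload 011110.
Concatenate: 10000011110 = 0x41E (11 bits → U+041E).

U+041E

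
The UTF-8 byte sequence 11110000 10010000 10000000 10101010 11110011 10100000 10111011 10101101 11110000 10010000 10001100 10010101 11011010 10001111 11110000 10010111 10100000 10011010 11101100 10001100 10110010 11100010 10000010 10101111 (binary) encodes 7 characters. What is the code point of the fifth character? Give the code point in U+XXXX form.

U+1781A

Offset 0: leading byte 0xF0 = 11110000 → 4-byte char #1 = F0 90 80 AA.
Offset 4: leading byte 0xF3 = 11110011 → 4-byte char #2 = F3 A0 BB AD.
Offset 8: leading byte 0xF0 = 11110000 → 4-byte char #3 = F0 90 8C 95.
Offset 12: leading byte 0xDA = 11011010 → 2-byte char #4 = DA 8F.
Offset 14: leading byte 0xF0 = 11110000 → 4-byte char #5 = F0 97 A0 9A.
Leading byte 0xF0 = 11110000 matches 11110xxx → 4-byte sequence.
Byte 1: 0xF0 = 11110000, payload 000 (3 bits).
Byte 2: 0x97 = 10010111 (10xxxxxx ✓), payload 010111.
Byte 3: 0xA0 = 10100000 (10xxxxxx ✓), payload 100000.
Byte 4: 0x9A = 10011010 (10xxxxxx ✓), payload 011010.
Concatenate: 000010111100000011010 = 0x1781A (21 bits → U+1781A).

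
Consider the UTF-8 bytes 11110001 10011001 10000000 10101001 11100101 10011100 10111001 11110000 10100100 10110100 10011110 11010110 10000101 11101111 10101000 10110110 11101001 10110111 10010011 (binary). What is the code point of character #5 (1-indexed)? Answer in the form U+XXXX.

Offset 0: leading byte 0xF1 = 11110001 → 4-byte char #1 = F1 99 80 A9.
Offset 4: leading byte 0xE5 = 11100101 → 3-byte char #2 = E5 9C B9.
Offset 7: leading byte 0xF0 = 11110000 → 4-byte char #3 = F0 A4 B4 9E.
Offset 11: leading byte 0xD6 = 11010110 → 2-byte char #4 = D6 85.
Offset 13: leading byte 0xEF = 11101111 → 3-byte char #5 = EF A8 B6.
Leading byte 0xEF = 11101111 matches 1110xxxx → 3-byte sequence.
Byte 1: 0xEF = 11101111, payload 1111 (4 bits).
Byte 2: 0xA8 = 10101000 (10xxxxxx ✓), payload 101000.
Byte 3: 0xB6 = 10110110 (10xxxxxx ✓), payload 110110.
Concatenate: 1111101000110110 = 0xFA36 (16 bits → U+FA36).

U+FA36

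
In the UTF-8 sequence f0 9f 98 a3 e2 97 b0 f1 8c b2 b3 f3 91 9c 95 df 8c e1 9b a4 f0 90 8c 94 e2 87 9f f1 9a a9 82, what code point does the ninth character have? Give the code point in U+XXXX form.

Offset 0: leading byte 0xF0 = 11110000 → 4-byte char #1 = F0 9F 98 A3.
Offset 4: leading byte 0xE2 = 11100010 → 3-byte char #2 = E2 97 B0.
Offset 7: leading byte 0xF1 = 11110001 → 4-byte char #3 = F1 8C B2 B3.
Offset 11: leading byte 0xF3 = 11110011 → 4-byte char #4 = F3 91 9C 95.
Offset 15: leading byte 0xDF = 11011111 → 2-byte char #5 = DF 8C.
Offset 17: leading byte 0xE1 = 11100001 → 3-byte char #6 = E1 9B A4.
Offset 20: leading byte 0xF0 = 11110000 → 4-byte char #7 = F0 90 8C 94.
Offset 24: leading byte 0xE2 = 11100010 → 3-byte char #8 = E2 87 9F.
Offset 27: leading byte 0xF1 = 11110001 → 4-byte char #9 = F1 9A A9 82.
Leading byte 0xF1 = 11110001 matches 11110xxx → 4-byte sequence.
Byte 1: 0xF1 = 11110001, payload 001 (3 bits).
Byte 2: 0x9A = 10011010 (10xxxxxx ✓), payload 011010.
Byte 3: 0xA9 = 10101001 (10xxxxxx ✓), payload 101001.
Byte 4: 0x82 = 10000010 (10xxxxxx ✓), payload 000010.
Concatenate: 001011010101001000010 = 0x5AA42 (21 bits → U+5AA42).

U+5AA42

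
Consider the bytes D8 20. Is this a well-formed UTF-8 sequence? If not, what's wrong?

invalid (non-continuation byte where continuation expected)

Leading byte 0xD8 = 11011000 → 2-byte form.
Byte 2 is 0x20 = 00100000, which is not 10xxxxxx — expected a continuation byte.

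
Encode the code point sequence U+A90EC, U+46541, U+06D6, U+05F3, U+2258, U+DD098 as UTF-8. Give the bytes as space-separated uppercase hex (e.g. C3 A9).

U+A90EC: 4-byte form → F2 A9 83 AC.
U+46541: 4-byte form → F1 86 95 81.
U+06D6: 2-byte form → DB 96.
U+05F3: 2-byte form → D7 B3.
U+2258: 3-byte form → E2 89 98.
U+DD098: 4-byte form → F3 9D 82 98.
Concatenated (19 bytes): F2 A9 83 AC F1 86 95 81 DB 96 D7 B3 E2 89 98 F3 9D 82 98.

F2 A9 83 AC F1 86 95 81 DB 96 D7 B3 E2 89 98 F3 9D 82 98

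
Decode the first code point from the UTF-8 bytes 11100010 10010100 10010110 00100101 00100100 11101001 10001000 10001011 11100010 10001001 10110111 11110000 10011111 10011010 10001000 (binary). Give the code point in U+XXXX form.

U+2516

Offset 0: leading byte 0xE2 = 11100010 → 3-byte char #1 = E2 94 96.
Leading byte 0xE2 = 11100010 matches 1110xxxx → 3-byte sequence.
Byte 1: 0xE2 = 11100010, payload 0010 (4 bits).
Byte 2: 0x94 = 10010100 (10xxxxxx ✓), payload 010100.
Byte 3: 0x96 = 10010110 (10xxxxxx ✓), payload 010110.
Concatenate: 0010010100010110 = 0x2516 (16 bits → U+2516).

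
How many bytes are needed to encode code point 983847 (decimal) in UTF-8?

4

U+F0327 = 0xF0327. UTF-8 uses 1 byte below 0x80, 2 below 0x800, 3 below 0x10000, 4 up to 0x10FFFF. 0xF0327 is in U+10000–U+10FFFF → 4 bytes.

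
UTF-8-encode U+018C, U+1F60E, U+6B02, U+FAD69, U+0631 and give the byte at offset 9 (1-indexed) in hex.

0x82

1-indexed offset 9 is 0-indexed offset 8.
U+018C → 2-byte form C6 8C at offsets 0–1.
U+1F60E → 4-byte form F0 9F 98 8E at offsets 2–5.
U+6B02 → 3-byte form E6 AC 82 at offsets 6–8.
Offset 8 falls in char 3's range; it's byte 3 of E6 AC 82 = 0x82.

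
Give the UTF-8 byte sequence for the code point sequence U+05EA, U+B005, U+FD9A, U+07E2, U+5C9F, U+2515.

D7 AA EB 80 85 EF B6 9A DF A2 E5 B2 9F E2 94 95

U+05EA: 2-byte form → D7 AA.
U+B005: 3-byte form → EB 80 85.
U+FD9A: 3-byte form → EF B6 9A.
U+07E2: 2-byte form → DF A2.
U+5C9F: 3-byte form → E5 B2 9F.
U+2515: 3-byte form → E2 94 95.
Concatenated (16 bytes): D7 AA EB 80 85 EF B6 9A DF A2 E5 B2 9F E2 94 95.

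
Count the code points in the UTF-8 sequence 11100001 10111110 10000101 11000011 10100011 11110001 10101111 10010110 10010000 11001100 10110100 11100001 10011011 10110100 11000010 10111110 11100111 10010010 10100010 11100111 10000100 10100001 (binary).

8

Byte at offset 0: 0xE1 = 11100001 → 3-byte char (#1). Advance 3.
Byte at offset 3: 0xC3 = 11000011 → 2-byte char (#2). Advance 2.
Byte at offset 5: 0xF1 = 11110001 → 4-byte char (#3). Advance 4.
Byte at offset 9: 0xCC = 11001100 → 2-byte char (#4). Advance 2.
Byte at offset 11: 0xE1 = 11100001 → 3-byte char (#5). Advance 3.
Byte at offset 14: 0xC2 = 11000010 → 2-byte char (#6). Advance 2.
Byte at offset 16: 0xE7 = 11100111 → 3-byte char (#7). Advance 3.
Byte at offset 19: 0xE7 = 11100111 → 3-byte char (#8). Advance 3.
Reached end at offset 22 after 8 code points.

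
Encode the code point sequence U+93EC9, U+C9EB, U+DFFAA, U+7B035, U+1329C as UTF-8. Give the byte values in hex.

U+93EC9: 4-byte form → F2 93 BB 89.
U+C9EB: 3-byte form → EC A7 AB.
U+DFFAA: 4-byte form → F3 9F BE AA.
U+7B035: 4-byte form → F1 BB 80 B5.
U+1329C: 4-byte form → F0 93 8A 9C.
Concatenated (19 bytes): F2 93 BB 89 EC A7 AB F3 9F BE AA F1 BB 80 B5 F0 93 8A 9C.

F2 93 BB 89 EC A7 AB F3 9F BE AA F1 BB 80 B5 F0 93 8A 9C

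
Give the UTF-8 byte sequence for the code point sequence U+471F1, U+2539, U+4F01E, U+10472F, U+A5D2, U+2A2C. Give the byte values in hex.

U+471F1: 4-byte form → F1 87 87 B1.
U+2539: 3-byte form → E2 94 B9.
U+4F01E: 4-byte form → F1 8F 80 9E.
U+10472F: 4-byte form → F4 84 9C AF.
U+A5D2: 3-byte form → EA 97 92.
U+2A2C: 3-byte form → E2 A8 AC.
Concatenated (21 bytes): F1 87 87 B1 E2 94 B9 F1 8F 80 9E F4 84 9C AF EA 97 92 E2 A8 AC.

F1 87 87 B1 E2 94 B9 F1 8F 80 9E F4 84 9C AF EA 97 92 E2 A8 AC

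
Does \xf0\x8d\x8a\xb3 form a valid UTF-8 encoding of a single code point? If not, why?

invalid (overlong encoding)

Leading byte 0xF0 = 11110000 → 4-byte form.
Continuation bytes all match 10xxxxxx. Payload decodes to 0xD2B3.
But 0xD2B3 < 0x10000, the minimum for a 4-byte sequence — this is an overlong encoding.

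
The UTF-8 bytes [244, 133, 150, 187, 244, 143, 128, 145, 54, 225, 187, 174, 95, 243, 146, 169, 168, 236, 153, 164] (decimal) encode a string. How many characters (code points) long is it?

Byte at offset 0: 0xF4 = 11110100 → 4-byte char (#1). Advance 4.
Byte at offset 4: 0xF4 = 11110100 → 4-byte char (#2). Advance 4.
Byte at offset 8: 0x36 = 00110110 → 1-byte char (#3). Advance 1.
Byte at offset 9: 0xE1 = 11100001 → 3-byte char (#4). Advance 3.
Byte at offset 12: 0x5F = 01011111 → 1-byte char (#5). Advance 1.
Byte at offset 13: 0xF3 = 11110011 → 4-byte char (#6). Advance 4.
Byte at offset 17: 0xEC = 11101100 → 3-byte char (#7). Advance 3.
Reached end at offset 20 after 7 code points.

7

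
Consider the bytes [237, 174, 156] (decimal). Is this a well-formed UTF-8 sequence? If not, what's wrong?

Structurally a 3-byte sequence; payload = 0xDB9C.
But 0xDB9C is in U+D800–U+DFFF, the surrogate range. Surrogates are not Unicode scalar values and are forbidden in UTF-8.

invalid (encodes a surrogate (U+D800–U+DFFF))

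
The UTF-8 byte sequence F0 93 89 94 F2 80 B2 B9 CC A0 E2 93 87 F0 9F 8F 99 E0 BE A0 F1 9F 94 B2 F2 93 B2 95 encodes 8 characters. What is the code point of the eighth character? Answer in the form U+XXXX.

U+93C95

Offset 0: leading byte 0xF0 = 11110000 → 4-byte char #1 = F0 93 89 94.
Offset 4: leading byte 0xF2 = 11110010 → 4-byte char #2 = F2 80 B2 B9.
Offset 8: leading byte 0xCC = 11001100 → 2-byte char #3 = CC A0.
Offset 10: leading byte 0xE2 = 11100010 → 3-byte char #4 = E2 93 87.
Offset 13: leading byte 0xF0 = 11110000 → 4-byte char #5 = F0 9F 8F 99.
Offset 17: leading byte 0xE0 = 11100000 → 3-byte char #6 = E0 BE A0.
Offset 20: leading byte 0xF1 = 11110001 → 4-byte char #7 = F1 9F 94 B2.
Offset 24: leading byte 0xF2 = 11110010 → 4-byte char #8 = F2 93 B2 95.
Leading byte 0xF2 = 11110010 matches 11110xxx → 4-byte sequence.
Byte 1: 0xF2 = 11110010, payload 010 (3 bits).
Byte 2: 0x93 = 10010011 (10xxxxxx ✓), payload 010011.
Byte 3: 0xB2 = 10110010 (10xxxxxx ✓), payload 110010.
Byte 4: 0x95 = 10010101 (10xxxxxx ✓), payload 010101.
Concatenate: 010010011110010010101 = 0x93C95 (21 bits → U+93C95).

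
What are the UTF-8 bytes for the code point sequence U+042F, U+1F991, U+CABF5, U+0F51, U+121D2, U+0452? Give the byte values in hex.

D0 AF F0 9F A6 91 F3 8A AF B5 E0 BD 91 F0 92 87 92 D1 92

U+042F: 2-byte form → D0 AF.
U+1F991: 4-byte form → F0 9F A6 91.
U+CABF5: 4-byte form → F3 8A AF B5.
U+0F51: 3-byte form → E0 BD 91.
U+121D2: 4-byte form → F0 92 87 92.
U+0452: 2-byte form → D1 92.
Concatenated (19 bytes): D0 AF F0 9F A6 91 F3 8A AF B5 E0 BD 91 F0 92 87 92 D1 92.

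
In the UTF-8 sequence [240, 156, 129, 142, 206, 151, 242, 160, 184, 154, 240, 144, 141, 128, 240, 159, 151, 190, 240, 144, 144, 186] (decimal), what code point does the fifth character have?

U+1F5FE

Offset 0: leading byte 0xF0 = 11110000 → 4-byte char #1 = F0 9C 81 8E.
Offset 4: leading byte 0xCE = 11001110 → 2-byte char #2 = CE 97.
Offset 6: leading byte 0xF2 = 11110010 → 4-byte char #3 = F2 A0 B8 9A.
Offset 10: leading byte 0xF0 = 11110000 → 4-byte char #4 = F0 90 8D 80.
Offset 14: leading byte 0xF0 = 11110000 → 4-byte char #5 = F0 9F 97 BE.
Leading byte 0xF0 = 11110000 matches 11110xxx → 4-byte sequence.
Byte 1: 0xF0 = 11110000, payload 000 (3 bits).
Byte 2: 0x9F = 10011111 (10xxxxxx ✓), payload 011111.
Byte 3: 0x97 = 10010111 (10xxxxxx ✓), payload 010111.
Byte 4: 0xBE = 10111110 (10xxxxxx ✓), payload 111110.
Concatenate: 000011111010111111110 = 0x1F5FE (21 bits → U+1F5FE).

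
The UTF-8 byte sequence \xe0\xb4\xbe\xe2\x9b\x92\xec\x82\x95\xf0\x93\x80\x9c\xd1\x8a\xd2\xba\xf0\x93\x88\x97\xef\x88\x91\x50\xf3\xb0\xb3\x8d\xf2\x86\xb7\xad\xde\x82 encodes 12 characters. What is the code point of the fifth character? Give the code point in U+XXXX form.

U+044A

Offset 0: leading byte 0xE0 = 11100000 → 3-byte char #1 = E0 B4 BE.
Offset 3: leading byte 0xE2 = 11100010 → 3-byte char #2 = E2 9B 92.
Offset 6: leading byte 0xEC = 11101100 → 3-byte char #3 = EC 82 95.
Offset 9: leading byte 0xF0 = 11110000 → 4-byte char #4 = F0 93 80 9C.
Offset 13: leading byte 0xD1 = 11010001 → 2-byte char #5 = D1 8A.
Leading byte 0xD1 = 11010001 matches 110xxxxx → 2-byte sequence.
Byte 1: 0xD1 = 11010001, payload 10001 (5 bits).
Byte 2: 0x8A = 10001010 (10xxxxxx ✓), payload 001010.
Concatenate: 10001001010 = 0x44A (11 bits → U+044A).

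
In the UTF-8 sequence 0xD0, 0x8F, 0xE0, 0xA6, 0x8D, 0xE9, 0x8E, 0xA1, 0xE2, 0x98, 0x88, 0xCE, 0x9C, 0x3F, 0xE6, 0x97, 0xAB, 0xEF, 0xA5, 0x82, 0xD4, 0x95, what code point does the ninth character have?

U+0515

Offset 0: leading byte 0xD0 = 11010000 → 2-byte char #1 = D0 8F.
Offset 2: leading byte 0xE0 = 11100000 → 3-byte char #2 = E0 A6 8D.
Offset 5: leading byte 0xE9 = 11101001 → 3-byte char #3 = E9 8E A1.
Offset 8: leading byte 0xE2 = 11100010 → 3-byte char #4 = E2 98 88.
Offset 11: leading byte 0xCE = 11001110 → 2-byte char #5 = CE 9C.
Offset 13: leading byte 0x3F = 00111111 → 1-byte char #6 = 3F.
Offset 14: leading byte 0xE6 = 11100110 → 3-byte char #7 = E6 97 AB.
Offset 17: leading byte 0xEF = 11101111 → 3-byte char #8 = EF A5 82.
Offset 20: leading byte 0xD4 = 11010100 → 2-byte char #9 = D4 95.
Leading byte 0xD4 = 11010100 matches 110xxxxx → 2-byte sequence.
Byte 1: 0xD4 = 11010100, payload 10100 (5 bits).
Byte 2: 0x95 = 10010101 (10xxxxxx ✓), payload 010101.
Concatenate: 10100010101 = 0x515 (11 bits → U+0515).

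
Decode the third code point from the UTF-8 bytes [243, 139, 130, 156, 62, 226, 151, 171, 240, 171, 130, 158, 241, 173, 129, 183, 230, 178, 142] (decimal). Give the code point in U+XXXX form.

Offset 0: leading byte 0xF3 = 11110011 → 4-byte char #1 = F3 8B 82 9C.
Offset 4: leading byte 0x3E = 00111110 → 1-byte char #2 = 3E.
Offset 5: leading byte 0xE2 = 11100010 → 3-byte char #3 = E2 97 AB.
Leading byte 0xE2 = 11100010 matches 1110xxxx → 3-byte sequence.
Byte 1: 0xE2 = 11100010, payload 0010 (4 bits).
Byte 2: 0x97 = 10010111 (10xxxxxx ✓), payload 010111.
Byte 3: 0xAB = 10101011 (10xxxxxx ✓), payload 101011.
Concatenate: 0010010111101011 = 0x25EB (16 bits → U+25EB).

U+25EB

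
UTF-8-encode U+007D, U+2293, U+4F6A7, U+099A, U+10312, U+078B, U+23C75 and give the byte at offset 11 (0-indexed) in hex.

U+007D → 1-byte form 7D at offsets 0–0.
U+2293 → 3-byte form E2 8A 93 at offsets 1–3.
U+4F6A7 → 4-byte form F1 8F 9A A7 at offsets 4–7.
U+099A → 3-byte form E0 A6 9A at offsets 8–10.
U+10312 → 4-byte form F0 90 8C 92 at offsets 11–14.
Offset 11 falls in char 5's range; it's byte 1 of F0 90 8C 92 = 0xF0.

0xF0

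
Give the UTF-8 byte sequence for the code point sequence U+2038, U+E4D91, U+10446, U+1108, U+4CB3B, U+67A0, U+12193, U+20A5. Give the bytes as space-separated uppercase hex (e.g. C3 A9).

E2 80 B8 F3 A4 B6 91 F0 90 91 86 E1 84 88 F1 8C AC BB E6 9E A0 F0 92 86 93 E2 82 A5

U+2038: 3-byte form → E2 80 B8.
U+E4D91: 4-byte form → F3 A4 B6 91.
U+10446: 4-byte form → F0 90 91 86.
U+1108: 3-byte form → E1 84 88.
U+4CB3B: 4-byte form → F1 8C AC BB.
U+67A0: 3-byte form → E6 9E A0.
U+12193: 4-byte form → F0 92 86 93.
U+20A5: 3-byte form → E2 82 A5.
Concatenated (28 bytes): E2 80 B8 F3 A4 B6 91 F0 90 91 86 E1 84 88 F1 8C AC BB E6 9E A0 F0 92 86 93 E2 82 A5.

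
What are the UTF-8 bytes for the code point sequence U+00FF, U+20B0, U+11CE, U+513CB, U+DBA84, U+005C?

U+00FF: 2-byte form → C3 BF.
U+20B0: 3-byte form → E2 82 B0.
U+11CE: 3-byte form → E1 87 8E.
U+513CB: 4-byte form → F1 91 8F 8B.
U+DBA84: 4-byte form → F3 9B AA 84.
U+005C: 1-byte form → 5C.
Concatenated (17 bytes): C3 BF E2 82 B0 E1 87 8E F1 91 8F 8B F3 9B AA 84 5C.

C3 BF E2 82 B0 E1 87 8E F1 91 8F 8B F3 9B AA 84 5C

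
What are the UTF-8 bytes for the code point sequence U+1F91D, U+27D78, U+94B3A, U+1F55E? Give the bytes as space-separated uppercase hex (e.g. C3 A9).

F0 9F A4 9D F0 A7 B5 B8 F2 94 AC BA F0 9F 95 9E

U+1F91D: 4-byte form → F0 9F A4 9D.
U+27D78: 4-byte form → F0 A7 B5 B8.
U+94B3A: 4-byte form → F2 94 AC BA.
U+1F55E: 4-byte form → F0 9F 95 9E.
Concatenated (16 bytes): F0 9F A4 9D F0 A7 B5 B8 F2 94 AC BA F0 9F 95 9E.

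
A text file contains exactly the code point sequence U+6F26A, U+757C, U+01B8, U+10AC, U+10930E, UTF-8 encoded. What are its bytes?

F1 AF 89 AA E7 95 BC C6 B8 E1 82 AC F4 89 8C 8E

U+6F26A: 4-byte form → F1 AF 89 AA.
U+757C: 3-byte form → E7 95 BC.
U+01B8: 2-byte form → C6 B8.
U+10AC: 3-byte form → E1 82 AC.
U+10930E: 4-byte form → F4 89 8C 8E.
Concatenated (16 bytes): F1 AF 89 AA E7 95 BC C6 B8 E1 82 AC F4 89 8C 8E.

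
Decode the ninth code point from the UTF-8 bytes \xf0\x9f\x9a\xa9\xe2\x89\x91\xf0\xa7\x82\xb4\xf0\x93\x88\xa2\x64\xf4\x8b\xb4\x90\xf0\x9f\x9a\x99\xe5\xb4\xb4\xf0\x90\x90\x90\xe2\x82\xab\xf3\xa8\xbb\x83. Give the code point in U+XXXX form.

U+10410

Offset 0: leading byte 0xF0 = 11110000 → 4-byte char #1 = F0 9F 9A A9.
Offset 4: leading byte 0xE2 = 11100010 → 3-byte char #2 = E2 89 91.
Offset 7: leading byte 0xF0 = 11110000 → 4-byte char #3 = F0 A7 82 B4.
Offset 11: leading byte 0xF0 = 11110000 → 4-byte char #4 = F0 93 88 A2.
Offset 15: leading byte 0x64 = 01100100 → 1-byte char #5 = 64.
Offset 16: leading byte 0xF4 = 11110100 → 4-byte char #6 = F4 8B B4 90.
Offset 20: leading byte 0xF0 = 11110000 → 4-byte char #7 = F0 9F 9A 99.
Offset 24: leading byte 0xE5 = 11100101 → 3-byte char #8 = E5 B4 B4.
Offset 27: leading byte 0xF0 = 11110000 → 4-byte char #9 = F0 90 90 90.
Leading byte 0xF0 = 11110000 matches 11110xxx → 4-byte sequence.
Byte 1: 0xF0 = 11110000, payload 000 (3 bits).
Byte 2: 0x90 = 10010000 (10xxxxxx ✓), payload 010000.
Byte 3: 0x90 = 10010000 (10xxxxxx ✓), payload 010000.
Byte 4: 0x90 = 10010000 (10xxxxxx ✓), payload 010000.
Concatenate: 000010000010000010000 = 0x10410 (21 bits → U+10410).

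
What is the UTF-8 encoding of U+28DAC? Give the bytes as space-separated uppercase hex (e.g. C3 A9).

F0 A8 B6 AC

U+28DAC = 0x28DAC = 167340 decimal. In range U+10000–U+10FFFF → 4-byte form: 11110xxx 10xxxxxx 10xxxxxx 10xxxxxx.
Binary (21 bits): 000101000110110101100.
Split 3+6+6+6: 000 | 101000 | 110110 | 101100.
Byte 1: 11110000 = 0xF0.
Byte 2: 10101000 = 0xA8.
Byte 3: 10110110 = 0xB6.
Byte 4: 10101100 = 0xAC.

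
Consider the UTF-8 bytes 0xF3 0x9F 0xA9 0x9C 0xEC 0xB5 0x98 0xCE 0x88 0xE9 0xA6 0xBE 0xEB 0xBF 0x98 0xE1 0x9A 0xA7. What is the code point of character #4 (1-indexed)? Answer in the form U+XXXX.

Offset 0: leading byte 0xF3 = 11110011 → 4-byte char #1 = F3 9F A9 9C.
Offset 4: leading byte 0xEC = 11101100 → 3-byte char #2 = EC B5 98.
Offset 7: leading byte 0xCE = 11001110 → 2-byte char #3 = CE 88.
Offset 9: leading byte 0xE9 = 11101001 → 3-byte char #4 = E9 A6 BE.
Leading byte 0xE9 = 11101001 matches 1110xxxx → 3-byte sequence.
Byte 1: 0xE9 = 11101001, payload 1001 (4 bits).
Byte 2: 0xA6 = 10100110 (10xxxxxx ✓), payload 100110.
Byte 3: 0xBE = 10111110 (10xxxxxx ✓), payload 111110.
Concatenate: 1001100110111110 = 0x99BE (16 bits → U+99BE).

U+99BE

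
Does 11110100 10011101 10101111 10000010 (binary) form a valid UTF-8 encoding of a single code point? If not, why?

invalid (encodes a value above U+10FFFF)

Leading byte 0xF4 = 11110100 → 4-byte form.
Payload = 0x11DBC2, which exceeds U+10FFFF, the maximum Unicode code point. (Leading bytes F5–FF, or F4 followed by ≥ 0x90, are invalid.)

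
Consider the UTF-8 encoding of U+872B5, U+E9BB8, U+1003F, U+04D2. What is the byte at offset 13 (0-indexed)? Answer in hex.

U+872B5 → 4-byte form F2 87 8A B5 at offsets 0–3.
U+E9BB8 → 4-byte form F3 A9 AE B8 at offsets 4–7.
U+1003F → 4-byte form F0 90 80 BF at offsets 8–11.
U+04D2 → 2-byte form D3 92 at offsets 12–13.
Offset 13 falls in char 4's range; it's byte 2 of D3 92 = 0x92.

0x92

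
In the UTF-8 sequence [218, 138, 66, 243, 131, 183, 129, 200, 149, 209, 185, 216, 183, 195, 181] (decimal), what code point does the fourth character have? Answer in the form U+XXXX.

Offset 0: leading byte 0xDA = 11011010 → 2-byte char #1 = DA 8A.
Offset 2: leading byte 0x42 = 01000010 → 1-byte char #2 = 42.
Offset 3: leading byte 0xF3 = 11110011 → 4-byte char #3 = F3 83 B7 81.
Offset 7: leading byte 0xC8 = 11001000 → 2-byte char #4 = C8 95.
Leading byte 0xC8 = 11001000 matches 110xxxxx → 2-byte sequence.
Byte 1: 0xC8 = 11001000, payload 01000 (5 bits).
Byte 2: 0x95 = 10010101 (10xxxxxx ✓), payload 010101.
Concatenate: 01000010101 = 0x215 (11 bits → U+0215).

U+0215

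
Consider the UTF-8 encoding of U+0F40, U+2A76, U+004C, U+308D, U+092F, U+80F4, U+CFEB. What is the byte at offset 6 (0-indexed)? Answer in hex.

U+0F40 → 3-byte form E0 BD 80 at offsets 0–2.
U+2A76 → 3-byte form E2 A9 B6 at offsets 3–5.
U+004C → 1-byte form 4C at offsets 6–6.
Offset 6 falls in char 3's range; it's byte 1 of 4C = 0x4C.

0x4C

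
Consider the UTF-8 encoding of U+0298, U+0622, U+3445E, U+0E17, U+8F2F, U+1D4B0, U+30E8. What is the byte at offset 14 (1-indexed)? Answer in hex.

0xAF

1-indexed offset 14 is 0-indexed offset 13.
U+0298 → 2-byte form CA 98 at offsets 0–1.
U+0622 → 2-byte form D8 A2 at offsets 2–3.
U+3445E → 4-byte form F0 B4 91 9E at offsets 4–7.
U+0E17 → 3-byte form E0 B8 97 at offsets 8–10.
U+8F2F → 3-byte form E8 BC AF at offsets 11–13.
Offset 13 falls in char 5's range; it's byte 3 of E8 BC AF = 0xAF.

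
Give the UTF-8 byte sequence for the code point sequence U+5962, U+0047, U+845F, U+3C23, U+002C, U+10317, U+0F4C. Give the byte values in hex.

U+5962: 3-byte form → E5 A5 A2.
U+0047: 1-byte form → 47.
U+845F: 3-byte form → E8 91 9F.
U+3C23: 3-byte form → E3 B0 A3.
U+002C: 1-byte form → 2C.
U+10317: 4-byte form → F0 90 8C 97.
U+0F4C: 3-byte form → E0 BD 8C.
Concatenated (18 bytes): E5 A5 A2 47 E8 91 9F E3 B0 A3 2C F0 90 8C 97 E0 BD 8C.

E5 A5 A2 47 E8 91 9F E3 B0 A3 2C F0 90 8C 97 E0 BD 8C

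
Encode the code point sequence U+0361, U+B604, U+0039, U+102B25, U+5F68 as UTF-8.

CD A1 EB 98 84 39 F4 82 AC A5 E5 BD A8

U+0361: 2-byte form → CD A1.
U+B604: 3-byte form → EB 98 84.
U+0039: 1-byte form → 39.
U+102B25: 4-byte form → F4 82 AC A5.
U+5F68: 3-byte form → E5 BD A8.
Concatenated (13 bytes): CD A1 EB 98 84 39 F4 82 AC A5 E5 BD A8.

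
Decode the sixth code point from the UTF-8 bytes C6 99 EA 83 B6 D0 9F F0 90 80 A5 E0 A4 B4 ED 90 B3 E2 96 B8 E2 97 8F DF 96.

Offset 0: leading byte 0xC6 = 11000110 → 2-byte char #1 = C6 99.
Offset 2: leading byte 0xEA = 11101010 → 3-byte char #2 = EA 83 B6.
Offset 5: leading byte 0xD0 = 11010000 → 2-byte char #3 = D0 9F.
Offset 7: leading byte 0xF0 = 11110000 → 4-byte char #4 = F0 90 80 A5.
Offset 11: leading byte 0xE0 = 11100000 → 3-byte char #5 = E0 A4 B4.
Offset 14: leading byte 0xED = 11101101 → 3-byte char #6 = ED 90 B3.
Leading byte 0xED = 11101101 matches 1110xxxx → 3-byte sequence.
Byte 1: 0xED = 11101101, payload 1101 (4 bits).
Byte 2: 0x90 = 10010000 (10xxxxxx ✓), payload 010000.
Byte 3: 0xB3 = 10110011 (10xxxxxx ✓), payload 110011.
Concatenate: 1101010000110011 = 0xD433 (16 bits → U+D433).

U+D433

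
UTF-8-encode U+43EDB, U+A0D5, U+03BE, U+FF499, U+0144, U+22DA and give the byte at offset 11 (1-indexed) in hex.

1-indexed offset 11 is 0-indexed offset 10.
U+43EDB → 4-byte form F1 83 BB 9B at offsets 0–3.
U+A0D5 → 3-byte form EA 83 95 at offsets 4–6.
U+03BE → 2-byte form CE BE at offsets 7–8.
U+FF499 → 4-byte form F3 BF 92 99 at offsets 9–12.
Offset 10 falls in char 4's range; it's byte 2 of F3 BF 92 99 = 0xBF.

0xBF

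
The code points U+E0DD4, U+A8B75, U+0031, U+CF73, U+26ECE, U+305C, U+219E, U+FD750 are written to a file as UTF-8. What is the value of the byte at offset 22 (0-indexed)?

0xF3

U+E0DD4 → 4-byte form F3 A0 B7 94 at offsets 0–3.
U+A8B75 → 4-byte form F2 A8 AD B5 at offsets 4–7.
U+0031 → 1-byte form 31 at offsets 8–8.
U+CF73 → 3-byte form EC BD B3 at offsets 9–11.
U+26ECE → 4-byte form F0 A6 BB 8E at offsets 12–15.
U+305C → 3-byte form E3 81 9C at offsets 16–18.
U+219E → 3-byte form E2 86 9E at offsets 19–21.
U+FD750 → 4-byte form F3 BD 9D 90 at offsets 22–25.
Offset 22 falls in char 8's range; it's byte 1 of F3 BD 9D 90 = 0xF3.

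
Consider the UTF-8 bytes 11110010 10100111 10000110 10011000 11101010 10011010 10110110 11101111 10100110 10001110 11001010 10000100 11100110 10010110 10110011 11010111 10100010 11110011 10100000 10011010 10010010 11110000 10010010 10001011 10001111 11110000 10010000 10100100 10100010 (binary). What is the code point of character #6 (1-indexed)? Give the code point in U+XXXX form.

U+05E2

Offset 0: leading byte 0xF2 = 11110010 → 4-byte char #1 = F2 A7 86 98.
Offset 4: leading byte 0xEA = 11101010 → 3-byte char #2 = EA 9A B6.
Offset 7: leading byte 0xEF = 11101111 → 3-byte char #3 = EF A6 8E.
Offset 10: leading byte 0xCA = 11001010 → 2-byte char #4 = CA 84.
Offset 12: leading byte 0xE6 = 11100110 → 3-byte char #5 = E6 96 B3.
Offset 15: leading byte 0xD7 = 11010111 → 2-byte char #6 = D7 A2.
Leading byte 0xD7 = 11010111 matches 110xxxxx → 2-byte sequence.
Byte 1: 0xD7 = 11010111, payload 10111 (5 bits).
Byte 2: 0xA2 = 10100010 (10xxxxxx ✓), payload 100010.
Concatenate: 10111100010 = 0x5E2 (11 bits → U+05E2).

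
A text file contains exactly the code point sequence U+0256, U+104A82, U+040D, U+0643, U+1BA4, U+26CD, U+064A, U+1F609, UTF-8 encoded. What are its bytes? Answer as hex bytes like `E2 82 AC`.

U+0256: 2-byte form → C9 96.
U+104A82: 4-byte form → F4 84 AA 82.
U+040D: 2-byte form → D0 8D.
U+0643: 2-byte form → D9 83.
U+1BA4: 3-byte form → E1 AE A4.
U+26CD: 3-byte form → E2 9B 8D.
U+064A: 2-byte form → D9 8A.
U+1F609: 4-byte form → F0 9F 98 89.
Concatenated (22 bytes): C9 96 F4 84 AA 82 D0 8D D9 83 E1 AE A4 E2 9B 8D D9 8A F0 9F 98 89.

C9 96 F4 84 AA 82 D0 8D D9 83 E1 AE A4 E2 9B 8D D9 8A F0 9F 98 89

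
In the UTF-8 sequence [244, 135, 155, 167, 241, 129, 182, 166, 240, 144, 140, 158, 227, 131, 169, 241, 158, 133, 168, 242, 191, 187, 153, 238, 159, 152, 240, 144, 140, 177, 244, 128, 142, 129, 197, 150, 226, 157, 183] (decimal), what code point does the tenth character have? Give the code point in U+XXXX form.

U+0156

Offset 0: leading byte 0xF4 = 11110100 → 4-byte char #1 = F4 87 9B A7.
Offset 4: leading byte 0xF1 = 11110001 → 4-byte char #2 = F1 81 B6 A6.
Offset 8: leading byte 0xF0 = 11110000 → 4-byte char #3 = F0 90 8C 9E.
Offset 12: leading byte 0xE3 = 11100011 → 3-byte char #4 = E3 83 A9.
Offset 15: leading byte 0xF1 = 11110001 → 4-byte char #5 = F1 9E 85 A8.
Offset 19: leading byte 0xF2 = 11110010 → 4-byte char #6 = F2 BF BB 99.
Offset 23: leading byte 0xEE = 11101110 → 3-byte char #7 = EE 9F 98.
Offset 26: leading byte 0xF0 = 11110000 → 4-byte char #8 = F0 90 8C B1.
Offset 30: leading byte 0xF4 = 11110100 → 4-byte char #9 = F4 80 8E 81.
Offset 34: leading byte 0xC5 = 11000101 → 2-byte char #10 = C5 96.
Leading byte 0xC5 = 11000101 matches 110xxxxx → 2-byte sequence.
Byte 1: 0xC5 = 11000101, payload 00101 (5 bits).
Byte 2: 0x96 = 10010110 (10xxxxxx ✓), payload 010110.
Concatenate: 00101010110 = 0x156 (11 bits → U+0156).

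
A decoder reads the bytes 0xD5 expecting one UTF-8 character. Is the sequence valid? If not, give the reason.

Leading byte 0xD5 = 11010101 → 2-byte form, but only 1 byte is present.

invalid (sequence truncated)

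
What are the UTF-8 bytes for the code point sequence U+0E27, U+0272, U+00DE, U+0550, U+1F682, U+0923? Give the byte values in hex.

U+0E27: 3-byte form → E0 B8 A7.
U+0272: 2-byte form → C9 B2.
U+00DE: 2-byte form → C3 9E.
U+0550: 2-byte form → D5 90.
U+1F682: 4-byte form → F0 9F 9A 82.
U+0923: 3-byte form → E0 A4 A3.
Concatenated (16 bytes): E0 B8 A7 C9 B2 C3 9E D5 90 F0 9F 9A 82 E0 A4 A3.

E0 B8 A7 C9 B2 C3 9E D5 90 F0 9F 9A 82 E0 A4 A3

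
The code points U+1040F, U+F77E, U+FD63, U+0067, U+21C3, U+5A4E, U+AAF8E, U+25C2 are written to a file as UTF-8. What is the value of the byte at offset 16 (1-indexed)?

0xA9

1-indexed offset 16 is 0-indexed offset 15.
U+1040F → 4-byte form F0 90 90 8F at offsets 0–3.
U+F77E → 3-byte form EF 9D BE at offsets 4–6.
U+FD63 → 3-byte form EF B5 A3 at offsets 7–9.
U+0067 → 1-byte form 67 at offsets 10–10.
U+21C3 → 3-byte form E2 87 83 at offsets 11–13.
U+5A4E → 3-byte form E5 A9 8E at offsets 14–16.
Offset 15 falls in char 6's range; it's byte 2 of E5 A9 8E = 0xA9.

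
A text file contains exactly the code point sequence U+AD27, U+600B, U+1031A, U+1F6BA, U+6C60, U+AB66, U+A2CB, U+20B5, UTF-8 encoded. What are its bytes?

U+AD27: 3-byte form → EA B4 A7.
U+600B: 3-byte form → E6 80 8B.
U+1031A: 4-byte form → F0 90 8C 9A.
U+1F6BA: 4-byte form → F0 9F 9A BA.
U+6C60: 3-byte form → E6 B1 A0.
U+AB66: 3-byte form → EA AD A6.
U+A2CB: 3-byte form → EA 8B 8B.
U+20B5: 3-byte form → E2 82 B5.
Concatenated (26 bytes): EA B4 A7 E6 80 8B F0 90 8C 9A F0 9F 9A BA E6 B1 A0 EA AD A6 EA 8B 8B E2 82 B5.

EA B4 A7 E6 80 8B F0 90 8C 9A F0 9F 9A BA E6 B1 A0 EA AD A6 EA 8B 8B E2 82 B5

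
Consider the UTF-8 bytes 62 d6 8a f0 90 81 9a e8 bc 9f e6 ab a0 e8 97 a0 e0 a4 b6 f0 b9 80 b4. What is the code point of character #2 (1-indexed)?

Offset 0: leading byte 0x62 = 01100010 → 1-byte char #1 = 62.
Offset 1: leading byte 0xD6 = 11010110 → 2-byte char #2 = D6 8A.
Leading byte 0xD6 = 11010110 matches 110xxxxx → 2-byte sequence.
Byte 1: 0xD6 = 11010110, payload 10110 (5 bits).
Byte 2: 0x8A = 10001010 (10xxxxxx ✓), payload 001010.
Concatenate: 10110001010 = 0x58A (11 bits → U+058A).

U+058A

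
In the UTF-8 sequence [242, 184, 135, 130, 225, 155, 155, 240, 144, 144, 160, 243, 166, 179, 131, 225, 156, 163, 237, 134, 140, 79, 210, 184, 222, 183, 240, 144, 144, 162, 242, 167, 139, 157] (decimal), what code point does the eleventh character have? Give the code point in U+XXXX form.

Offset 0: leading byte 0xF2 = 11110010 → 4-byte char #1 = F2 B8 87 82.
Offset 4: leading byte 0xE1 = 11100001 → 3-byte char #2 = E1 9B 9B.
Offset 7: leading byte 0xF0 = 11110000 → 4-byte char #3 = F0 90 90 A0.
Offset 11: leading byte 0xF3 = 11110011 → 4-byte char #4 = F3 A6 B3 83.
Offset 15: leading byte 0xE1 = 11100001 → 3-byte char #5 = E1 9C A3.
Offset 18: leading byte 0xED = 11101101 → 3-byte char #6 = ED 86 8C.
Offset 21: leading byte 0x4F = 01001111 → 1-byte char #7 = 4F.
Offset 22: leading byte 0xD2 = 11010010 → 2-byte char #8 = D2 B8.
Offset 24: leading byte 0xDE = 11011110 → 2-byte char #9 = DE B7.
Offset 26: leading byte 0xF0 = 11110000 → 4-byte char #10 = F0 90 90 A2.
Offset 30: leading byte 0xF2 = 11110010 → 4-byte char #11 = F2 A7 8B 9D.
Leading byte 0xF2 = 11110010 matches 11110xxx → 4-byte sequence.
Byte 1: 0xF2 = 11110010, payload 010 (3 bits).
Byte 2: 0xA7 = 10100111 (10xxxxxx ✓), payload 100111.
Byte 3: 0x8B = 10001011 (10xxxxxx ✓), payload 001011.
Byte 4: 0x9D = 10011101 (10xxxxxx ✓), payload 011101.
Concatenate: 010100111001011011101 = 0xA72DD (21 bits → U+A72DD).

U+A72DD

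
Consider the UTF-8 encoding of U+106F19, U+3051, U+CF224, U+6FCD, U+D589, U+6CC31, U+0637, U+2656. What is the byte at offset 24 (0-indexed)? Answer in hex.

0x99

U+106F19 → 4-byte form F4 86 BC 99 at offsets 0–3.
U+3051 → 3-byte form E3 81 91 at offsets 4–6.
U+CF224 → 4-byte form F3 8F 88 A4 at offsets 7–10.
U+6FCD → 3-byte form E6 BF 8D at offsets 11–13.
U+D589 → 3-byte form ED 96 89 at offsets 14–16.
U+6CC31 → 4-byte form F1 AC B0 B1 at offsets 17–20.
U+0637 → 2-byte form D8 B7 at offsets 21–22.
U+2656 → 3-byte form E2 99 96 at offsets 23–25.
Offset 24 falls in char 8's range; it's byte 2 of E2 99 96 = 0x99.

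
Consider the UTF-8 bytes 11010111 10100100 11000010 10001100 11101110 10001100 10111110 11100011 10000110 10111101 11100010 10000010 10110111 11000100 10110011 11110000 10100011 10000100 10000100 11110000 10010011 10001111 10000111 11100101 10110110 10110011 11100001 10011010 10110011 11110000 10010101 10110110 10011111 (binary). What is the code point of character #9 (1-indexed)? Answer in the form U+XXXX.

Offset 0: leading byte 0xD7 = 11010111 → 2-byte char #1 = D7 A4.
Offset 2: leading byte 0xC2 = 11000010 → 2-byte char #2 = C2 8C.
Offset 4: leading byte 0xEE = 11101110 → 3-byte char #3 = EE 8C BE.
Offset 7: leading byte 0xE3 = 11100011 → 3-byte char #4 = E3 86 BD.
Offset 10: leading byte 0xE2 = 11100010 → 3-byte char #5 = E2 82 B7.
Offset 13: leading byte 0xC4 = 11000100 → 2-byte char #6 = C4 B3.
Offset 15: leading byte 0xF0 = 11110000 → 4-byte char #7 = F0 A3 84 84.
Offset 19: leading byte 0xF0 = 11110000 → 4-byte char #8 = F0 93 8F 87.
Offset 23: leading byte 0xE5 = 11100101 → 3-byte char #9 = E5 B6 B3.
Leading byte 0xE5 = 11100101 matches 1110xxxx → 3-byte sequence.
Byte 1: 0xE5 = 11100101, payload 0101 (4 bits).
Byte 2: 0xB6 = 10110110 (10xxxxxx ✓), payload 110110.
Byte 3: 0xB3 = 10110011 (10xxxxxx ✓), payload 110011.
Concatenate: 0101110110110011 = 0x5DB3 (16 bits → U+5DB3).

U+5DB3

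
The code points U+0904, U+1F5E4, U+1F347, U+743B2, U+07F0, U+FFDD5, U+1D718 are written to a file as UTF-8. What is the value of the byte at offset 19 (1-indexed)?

0xBF

1-indexed offset 19 is 0-indexed offset 18.
U+0904 → 3-byte form E0 A4 84 at offsets 0–2.
U+1F5E4 → 4-byte form F0 9F 97 A4 at offsets 3–6.
U+1F347 → 4-byte form F0 9F 8D 87 at offsets 7–10.
U+743B2 → 4-byte form F1 B4 8E B2 at offsets 11–14.
U+07F0 → 2-byte form DF B0 at offsets 15–16.
U+FFDD5 → 4-byte form F3 BF B7 95 at offsets 17–20.
Offset 18 falls in char 6's range; it's byte 2 of F3 BF B7 95 = 0xBF.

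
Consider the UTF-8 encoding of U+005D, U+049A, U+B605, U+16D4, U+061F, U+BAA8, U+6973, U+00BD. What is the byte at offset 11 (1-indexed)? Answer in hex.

1-indexed offset 11 is 0-indexed offset 10.
U+005D → 1-byte form 5D at offsets 0–0.
U+049A → 2-byte form D2 9A at offsets 1–2.
U+B605 → 3-byte form EB 98 85 at offsets 3–5.
U+16D4 → 3-byte form E1 9B 94 at offsets 6–8.
U+061F → 2-byte form D8 9F at offsets 9–10.
Offset 10 falls in char 5's range; it's byte 2 of D8 9F = 0x9F.

0x9F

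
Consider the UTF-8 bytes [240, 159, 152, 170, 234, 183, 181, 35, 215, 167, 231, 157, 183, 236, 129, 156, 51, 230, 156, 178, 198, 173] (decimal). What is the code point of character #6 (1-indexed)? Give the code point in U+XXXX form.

U+C05C

Offset 0: leading byte 0xF0 = 11110000 → 4-byte char #1 = F0 9F 98 AA.
Offset 4: leading byte 0xEA = 11101010 → 3-byte char #2 = EA B7 B5.
Offset 7: leading byte 0x23 = 00100011 → 1-byte char #3 = 23.
Offset 8: leading byte 0xD7 = 11010111 → 2-byte char #4 = D7 A7.
Offset 10: leading byte 0xE7 = 11100111 → 3-byte char #5 = E7 9D B7.
Offset 13: leading byte 0xEC = 11101100 → 3-byte char #6 = EC 81 9C.
Leading byte 0xEC = 11101100 matches 1110xxxx → 3-byte sequence.
Byte 1: 0xEC = 11101100, payload 1100 (4 bits).
Byte 2: 0x81 = 10000001 (10xxxxxx ✓), payload 000001.
Byte 3: 0x9C = 10011100 (10xxxxxx ✓), payload 011100.
Concatenate: 1100000001011100 = 0xC05C (16 bits → U+C05C).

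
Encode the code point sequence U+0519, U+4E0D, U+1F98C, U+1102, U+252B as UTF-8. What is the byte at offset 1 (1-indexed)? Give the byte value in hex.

1-indexed offset 1 is 0-indexed offset 0.
U+0519 → 2-byte form D4 99 at offsets 0–1.
Offset 0 falls in char 1's range; it's byte 1 of D4 99 = 0xD4.

0xD4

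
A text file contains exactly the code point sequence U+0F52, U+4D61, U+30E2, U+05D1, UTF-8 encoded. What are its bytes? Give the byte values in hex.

U+0F52: 3-byte form → E0 BD 92.
U+4D61: 3-byte form → E4 B5 A1.
U+30E2: 3-byte form → E3 83 A2.
U+05D1: 2-byte form → D7 91.
Concatenated (11 bytes): E0 BD 92 E4 B5 A1 E3 83 A2 D7 91.

E0 BD 92 E4 B5 A1 E3 83 A2 D7 91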